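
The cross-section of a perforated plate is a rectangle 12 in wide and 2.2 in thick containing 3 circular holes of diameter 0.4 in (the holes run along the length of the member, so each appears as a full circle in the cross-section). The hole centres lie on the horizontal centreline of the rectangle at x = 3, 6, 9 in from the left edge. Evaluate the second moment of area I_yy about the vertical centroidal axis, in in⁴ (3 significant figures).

Decompose the section into non-overlapping parts with the origin at the bottom-left of its bounding rectangle.
Plate: 12 × 2.2, A = 26.4 in², x = 6 in, Ī = 316.8 in⁴.
Hole 1 (subtracted): ⌀0.4, A = 0.12566 in², x = 3 in, Ī = 0.0012566 in⁴.
Hole 2 (subtracted): ⌀0.4, A = 0.12566 in², x = 6 in, Ī = 0.0012566 in⁴.
Hole 3 (subtracted): ⌀0.4, A = 0.12566 in², x = 9 in, Ī = 0.0012566 in⁴.
By symmetry the centroid is at mid-width, x̄ = 6 in.
Transfer each piece to the vertical centroidal axis using Ī + A·d² with d = x − 6:
  plate: d = 0 in → contributes +316.8 in⁴
  hole 1: d = -3 in → contributes −1.1322 in⁴
  hole 2: d = 0 in → contributes −0.0012566 in⁴
  hole 3: d = 3 in → contributes −1.1322 in⁴
Total I = 314.53 in⁴.

I_yy ≈ 315 in⁴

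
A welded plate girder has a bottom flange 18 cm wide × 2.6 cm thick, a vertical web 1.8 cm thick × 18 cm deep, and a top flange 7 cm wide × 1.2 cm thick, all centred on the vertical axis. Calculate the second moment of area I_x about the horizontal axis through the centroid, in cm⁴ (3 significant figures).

I_x ≈ 4800 cm⁴

Split into non-overlapping primitives; take the origin at the lower-left of the bounding box.
Bottom plate: 18 × 2.6, A = 46.8 cm², y = 1.3 cm, Ī = 26.364 cm⁴.
Web plate: 1.8 × 18, A = 32.4 cm², y = 11.6 cm, Ī = 874.8 cm⁴.
Top plate: 7 × 1.2, A = 8.4 cm², y = 21.2 cm, Ī = 1.008 cm⁴.
Centroid: ȳ = ΣA·y / ΣA = 7.0178 cm.
Transfer each piece to the horizontal axis through the centroid using Ī + A·d² with d = y − 7.0178:
  bottom plate: d = -5.7178 cm → contributes +1556.4 cm⁴
  web plate: d = 4.5822 cm → contributes +1555.1 cm⁴
  top plate: d = 14.182 cm → contributes +1690.5 cm⁴
Total I = 4 802 cm⁴.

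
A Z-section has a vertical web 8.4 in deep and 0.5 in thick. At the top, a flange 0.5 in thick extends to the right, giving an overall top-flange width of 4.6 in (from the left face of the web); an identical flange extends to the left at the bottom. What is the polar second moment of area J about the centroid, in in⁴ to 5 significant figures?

J ≈ 116.27 in⁴

Treat the section as a set of non-overlapping primitives; coordinates are from the bounding-box lower-left.
Web: 0.5 × 8.4, A = 4.2 in², y = 4.2 in, Ī = 24.696 in⁴.
Top flange (beyond web): 4.1 × 0.5, A = 2.05 in², y = 8.15 in, Ī = 0.04270833 in⁴.
Bottom flange (beyond web): 4.1 × 0.5, A = 2.05 in², y = 0.25 in, Ī = 0.04270833 in⁴.
Centroid: ȳ = ΣA·y / ΣA = 4.2 in.
Transfer each piece to the centroidal x-axis using Ī + A·d² with d = y − 4.2:
  web: d = 0 in → contributes +24.696 in⁴
  top flange (beyond web): d = 3.95 in → contributes +32.02783 in⁴
  bottom flange (beyond web): d = -3.95 in → contributes +32.02783 in⁴
Total I = 88.75167 in⁴.
For the y-axis: x̄ = 4.35 in.
Repeating about the centroidal y-axis gives I_y = 27.51992 in⁴.
Polar second moment: J = I_x + I_y = 116.2716 in⁴.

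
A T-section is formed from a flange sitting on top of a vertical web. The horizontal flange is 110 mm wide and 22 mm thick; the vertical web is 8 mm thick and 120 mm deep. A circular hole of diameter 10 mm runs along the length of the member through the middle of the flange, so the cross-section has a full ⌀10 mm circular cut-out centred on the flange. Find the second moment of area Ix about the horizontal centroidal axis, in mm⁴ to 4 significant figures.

Treat the section as a set of non-overlapping primitives; coordinates are from the bounding-box lower-left.
Flange: 110 × 22, A = 2 420 mm², y = 131 mm, Ī = 97606.7 mm⁴.
Web: 8 × 120, A = 960 mm², y = 60 mm, Ī = 1 152 000 mm⁴.
Hole (subtracted): ⌀10, A = 78.5398 mm², y = 131 mm, Ī = 490.874 mm⁴.
Centroid: ȳ = ΣA·y / ΣA = 110.355 mm.
Transfer each piece to the horizontal centroidal axis using Ī + A·d² with d = y − 110.355:
  flange: d = 20.6454 mm → contributes +1 129 090 mm⁴
  web: d = -50.3546 mm → contributes +3 586 161 mm⁴
  hole: d = 20.6454 mm → contributes −33967.1 mm⁴
Total I = 4 681 285 mm⁴.

Ix ≈ 4.681 × 10⁶ mm⁴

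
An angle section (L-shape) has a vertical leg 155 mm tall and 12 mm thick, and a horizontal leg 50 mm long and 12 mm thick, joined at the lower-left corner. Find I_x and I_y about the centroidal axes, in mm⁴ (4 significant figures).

I_x ≈ 5.602 × 10⁶ mm⁴, I_y ≈ 3.061 × 10⁵ mm⁴

Split into non-overlapping primitives; take the origin at the lower-left of the bounding box.
Vertical leg: 12 × 155, A = 1 860 mm², y = 77.5 mm, Ī = 3 723 875 mm⁴.
Horizontal leg (remainder): 38 × 12, A = 456 mm², y = 6 mm, Ī = 5 472 mm⁴.
Centroid: ȳ = ΣA·y / ΣA = 63.4223 mm.
Transfer each piece to the centroidal x-axis using Ī + A·d² with d = y − 63.4223:
  vertical leg: d = 14.0777 mm → contributes +4 092 494 mm⁴
  horizontal leg (remainder): d = -57.4223 mm → contributes +1 509 049 mm⁴
Total I = 5 601 543 mm⁴.
For the y-axis: x̄ = 10.9223 mm.
Repeating about the centroidal y-axis gives I_y = 306 078 mm⁴.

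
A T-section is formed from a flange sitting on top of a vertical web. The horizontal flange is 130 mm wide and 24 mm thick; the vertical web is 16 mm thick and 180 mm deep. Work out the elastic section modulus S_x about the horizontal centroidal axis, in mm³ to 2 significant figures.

Split into non-overlapping primitives; take the origin at the lower-left of the bounding box.
Flange: 130 × 24, A = 3 120 mm², y = 192 mm, Ī = 149 760 mm⁴.
Web: 16 × 180, A = 2 880 mm², y = 90 mm, Ī = 7 776 000 mm⁴.
Centroid: ȳ = ΣA·y / ΣA = 143 mm.
Transfer each piece to the horizontal centroidal axis using Ī + A·d² with d = y − 143:
  flange: d = 48.96 mm → contributes +7 628 655 mm⁴
  web: d = -53.04 mm → contributes +15 878 136 mm⁴
Total I = 23 506 790 mm⁴.
Extreme fibre distance c = 143 mm; S = I/c = 164 337 mm³.

S_x ≈ 1.6 × 10⁵ mm³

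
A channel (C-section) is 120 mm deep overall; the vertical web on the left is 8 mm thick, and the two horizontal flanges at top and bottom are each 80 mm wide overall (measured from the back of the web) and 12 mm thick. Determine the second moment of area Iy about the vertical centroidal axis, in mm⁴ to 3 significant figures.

Iy ≈ 1.74 × 10⁶ mm⁴

Treat the section as a set of non-overlapping primitives; coordinates are from the bounding-box lower-left.
Web: 8 × 120, A = 960 mm², x = 4 mm, Ī = 5 120 mm⁴.
Top flange (beyond web): 72 × 12, A = 864 mm², x = 44 mm, Ī = 373 248 mm⁴.
Bottom flange (beyond web): 72 × 12, A = 864 mm², x = 44 mm, Ī = 373 248 mm⁴.
Centroid: x̄ = ΣA·x / ΣA = 29.714 mm.
Transfer each piece to the vertical centroidal axis using Ī + A·d² with d = x − 29.714:
  web: d = -25.714 mm → contributes +639 896 mm⁴
  top flange (beyond web): d = 14.286 mm → contributes +549 575 mm⁴
  bottom flange (beyond web): d = 14.286 mm → contributes +549 575 mm⁴
Total I = 1 739 045 mm⁴.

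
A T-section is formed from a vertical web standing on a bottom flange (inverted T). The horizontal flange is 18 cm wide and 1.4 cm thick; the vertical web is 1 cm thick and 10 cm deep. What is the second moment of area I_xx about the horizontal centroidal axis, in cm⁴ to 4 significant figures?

Treat the section as a set of non-overlapping primitives; coordinates are from the bounding-box lower-left.
Flange: 18 × 1.4, A = 25.2 cm², y = 0.7 cm, Ī = 4.116 cm⁴.
Web: 1 × 10, A = 10 cm², y = 6.4 cm, Ī = 83.3333 cm⁴.
Centroid: ȳ = ΣA·y / ΣA = 2.31932 cm.
Transfer each piece to the horizontal centroidal axis using Ī + A·d² with d = y − 2.31932:
  flange: d = -1.61932 cm → contributes +70.1952 cm⁴
  web: d = 4.08068 cm → contributes +249.853 cm⁴
Total I = 320.048 cm⁴.

I_xx ≈ 320.0 cm⁴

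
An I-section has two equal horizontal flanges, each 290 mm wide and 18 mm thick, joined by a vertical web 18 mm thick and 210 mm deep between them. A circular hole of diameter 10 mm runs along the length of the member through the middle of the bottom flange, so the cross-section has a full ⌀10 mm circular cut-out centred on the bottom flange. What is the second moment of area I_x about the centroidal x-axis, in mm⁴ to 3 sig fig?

I_x ≈ 1.49 × 10⁸ mm⁴

Split into non-overlapping primitives; take the origin at the lower-left of the bounding box.
Bottom flange: 290 × 18, A = 5 220 mm², y = 9 mm, Ī = 140 940 mm⁴.
Web: 18 × 210, A = 3 780 mm², y = 123 mm, Ī = 13 891 500 mm⁴.
Top flange: 290 × 18, A = 5 220 mm², y = 237 mm, Ī = 140 940 mm⁴.
Hole (subtracted): ⌀10, A = 78.54 mm², y = 9 mm, Ī = 490.87 mm⁴.
Centroid: ȳ = ΣA·y / ΣA = 123.63 mm.
Transfer each piece to the centroidal x-axis using Ī + A·d² with d = y − 123.63:
  bottom flange: d = -114.63 mm → contributes +68 735 692 mm⁴
  web: d = -0.63314 mm → contributes +13 893 015 mm⁴
  top flange: d = 113.37 mm → contributes +67 228 613 mm⁴
  hole: d = -114.63 mm → contributes −1 032 564 mm⁴
Total I = 148 824 757 mm⁴.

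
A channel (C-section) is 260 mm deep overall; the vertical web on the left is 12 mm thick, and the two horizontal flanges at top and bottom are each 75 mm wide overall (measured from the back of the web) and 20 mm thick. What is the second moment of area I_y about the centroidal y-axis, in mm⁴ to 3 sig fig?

I_y ≈ 2.83 × 10⁶ mm⁴

Decompose the section into non-overlapping parts with the origin at the bottom-left of its bounding rectangle.
Web: 12 × 260, A = 3 120 mm², x = 6 mm, Ī = 37 440 mm⁴.
Top flange (beyond web): 63 × 20, A = 1 260 mm², x = 43.5 mm, Ī = 416 745 mm⁴.
Bottom flange (beyond web): 63 × 20, A = 1 260 mm², x = 43.5 mm, Ī = 416 745 mm⁴.
Centroid: x̄ = ΣA·x / ΣA = 22.755 mm.
Transfer each piece to the centroidal y-axis using Ī + A·d² with d = x − 22.755:
  web: d = -16.755 mm → contributes +913 351 mm⁴
  top flange (beyond web): d = 20.745 mm → contributes +958 976 mm⁴
  bottom flange (beyond web): d = 20.745 mm → contributes +958 976 mm⁴
Total I = 2 831 302 mm⁴.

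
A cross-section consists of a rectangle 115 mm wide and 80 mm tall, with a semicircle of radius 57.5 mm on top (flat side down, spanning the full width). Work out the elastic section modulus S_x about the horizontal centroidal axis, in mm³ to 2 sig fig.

S_x ≈ 2.7 × 10⁵ mm³

Decompose the section into non-overlapping parts with the origin at the bottom-left of its bounding rectangle.
Rectangular body: 115 × 80, A = 9 200 mm², y = 40 mm, Ī = 4 906 667 mm⁴.
Semicircular cap: semicircle r = 57.5, A = 5 193 mm², y = 104.4 mm, Ī = 1 199 785 mm⁴.
Centroid: ȳ = ΣA·y / ΣA = 63.24 mm.
Transfer each piece to the horizontal centroidal axis using Ī + A·d² with d = y − 63.24:
  rectangular body: d = -23.24 mm → contributes +9 874 784 mm⁴
  semicircular cap: d = 41.17 mm → contributes +10 000 625 mm⁴
Total I = 19 875 409 mm⁴.
Extreme fibre distance c = 74.26 mm; S = I/c = 267 640 mm³.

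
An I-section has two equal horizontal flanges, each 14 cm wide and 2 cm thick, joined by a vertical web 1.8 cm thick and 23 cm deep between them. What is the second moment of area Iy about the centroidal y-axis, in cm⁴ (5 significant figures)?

Decompose the section into non-overlapping parts with the origin at the bottom-left of its bounding rectangle.
Bottom flange: 14 × 2, A = 28 cm², x = 7 cm, Ī = 457.3333 cm⁴.
Web: 1.8 × 23, A = 41.4 cm², x = 7 cm, Ī = 11.178 cm⁴.
Top flange: 14 × 2, A = 28 cm², x = 7 cm, Ī = 457.3333 cm⁴.
By symmetry the centroid is at mid-width, x̄ = 7 cm.
All pieces are centred on the centroidal y-axis, so I = ΣĪ = 925.8447 cm⁴.

Iy ≈ 925.84 cm⁴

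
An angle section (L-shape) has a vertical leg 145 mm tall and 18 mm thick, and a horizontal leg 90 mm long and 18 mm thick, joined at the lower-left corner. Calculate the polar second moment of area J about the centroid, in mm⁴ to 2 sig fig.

Break the section into simple shapes (no overlaps), measuring from the bottom-left corner of the bounding box.
Vertical leg: 18 × 145, A = 2 610 mm², y = 72.5 mm, Ī = 4 572 938 mm⁴.
Horizontal leg (remainder): 72 × 18, A = 1 296 mm², y = 9 mm, Ī = 34 992 mm⁴.
Centroid: ȳ = ΣA·y / ΣA = 51.43 mm.
Transfer each piece to the centroidal x-axis using Ī + A·d² with d = y − 51.43:
  vertical leg: d = 21.07 mm → contributes +5 731 537 mm⁴
  horizontal leg (remainder): d = -42.43 mm → contributes +2 368 283 mm⁴
Total I = 8 099 821 mm⁴.
For the y-axis: x̄ = 23.93 mm.
Repeating about the centroidal y-axis gives I_y = 2 383 973 mm⁴.
Polar second moment: J = I_x + I_y = 10 483 794 mm⁴.

J ≈ 1.0 × 10⁷ mm⁴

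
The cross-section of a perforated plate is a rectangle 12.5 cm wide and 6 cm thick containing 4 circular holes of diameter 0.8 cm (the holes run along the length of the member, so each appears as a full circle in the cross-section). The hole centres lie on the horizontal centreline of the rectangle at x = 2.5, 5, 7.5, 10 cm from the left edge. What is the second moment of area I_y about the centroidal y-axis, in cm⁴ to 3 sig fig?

I_y ≈ 961 cm⁴

Decompose the section into non-overlapping parts with the origin at the bottom-left of its bounding rectangle.
Plate: 12.5 × 6, A = 75 cm², x = 6.25 cm, Ī = 976.56 cm⁴.
Hole 1 (subtracted): ⌀0.8, A = 0.50265 cm², x = 2.5 cm, Ī = 0.020106 cm⁴.
Hole 2 (subtracted): ⌀0.8, A = 0.50265 cm², x = 5 cm, Ī = 0.020106 cm⁴.
Hole 3 (subtracted): ⌀0.8, A = 0.50265 cm², x = 7.5 cm, Ī = 0.020106 cm⁴.
Hole 4 (subtracted): ⌀0.8, A = 0.50265 cm², x = 10 cm, Ī = 0.020106 cm⁴.
By symmetry the centroid is at mid-width, x̄ = 6.25 cm.
Transfer each piece to the centroidal y-axis using Ī + A·d² with d = x − 6.25:
  plate: d = 0 cm → contributes +976.56 cm⁴
  hole 1: d = -3.75 cm → contributes −7.0887 cm⁴
  hole 2: d = -1.25 cm → contributes −0.8055 cm⁴
  hole 3: d = 1.25 cm → contributes −0.8055 cm⁴
  hole 4: d = 3.75 cm → contributes −7.0887 cm⁴
Total I = 960.77 cm⁴.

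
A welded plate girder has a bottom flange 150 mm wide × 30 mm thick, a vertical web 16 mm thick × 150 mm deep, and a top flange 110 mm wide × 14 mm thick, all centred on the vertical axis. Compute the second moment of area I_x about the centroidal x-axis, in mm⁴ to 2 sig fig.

I_x ≈ 4.2 × 10⁷ mm⁴

Break the section into simple shapes (no overlaps), measuring from the bottom-left corner of the bounding box.
Bottom plate: 150 × 30, A = 4 500 mm², y = 15 mm, Ī = 337 500 mm⁴.
Web plate: 16 × 150, A = 2 400 mm², y = 105 mm, Ī = 4 500 000 mm⁴.
Top plate: 110 × 14, A = 1 540 mm², y = 187 mm, Ī = 25 153 mm⁴.
Centroid: ȳ = ΣA·y / ΣA = 71.98 mm.
Transfer each piece to the centroidal x-axis using Ī + A·d² with d = y − 71.98:
  bottom plate: d = -56.98 mm → contributes +14 945 846 mm⁴
  web plate: d = 33.02 mm → contributes +7 117 355 mm⁴
  top plate: d = 115 mm → contributes +20 400 048 mm⁴
Total I = 42 463 249 mm⁴.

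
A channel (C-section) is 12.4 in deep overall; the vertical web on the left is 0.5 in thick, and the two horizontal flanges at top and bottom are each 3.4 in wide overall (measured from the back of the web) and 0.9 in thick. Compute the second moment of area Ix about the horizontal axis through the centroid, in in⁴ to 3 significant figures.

Ix ≈ 252 in⁴

Decompose the section into non-overlapping parts with the origin at the bottom-left of its bounding rectangle.
Web: 0.5 × 12.4, A = 6.2 in², y = 6.2 in, Ī = 79.443 in⁴.
Top flange (beyond web): 2.9 × 0.9, A = 2.61 in², y = 11.95 in, Ī = 0.17618 in⁴.
Bottom flange (beyond web): 2.9 × 0.9, A = 2.61 in², y = 0.45 in, Ī = 0.17618 in⁴.
By symmetry the centroid is at mid-height, ȳ = 6.2 in.
Transfer each piece to the horizontal axis through the centroid using Ī + A·d² with d = y − 6.2:
  web: d = 0 in → contributes +79.443 in⁴
  top flange (beyond web): d = 5.75 in → contributes +86.469 in⁴
  bottom flange (beyond web): d = -5.75 in → contributes +86.469 in⁴
Total I = 252.38 in⁴.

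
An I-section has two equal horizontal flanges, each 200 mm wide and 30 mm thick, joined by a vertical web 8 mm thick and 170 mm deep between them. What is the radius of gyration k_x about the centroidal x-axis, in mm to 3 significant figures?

Split into non-overlapping primitives; take the origin at the lower-left of the bounding box.
Bottom flange: 200 × 30, A = 6 000 mm², y = 15 mm, Ī = 450 000 mm⁴.
Web: 8 × 170, A = 1 360 mm², y = 115 mm, Ī = 3 275 333 mm⁴.
Top flange: 200 × 30, A = 6 000 mm², y = 215 mm, Ī = 450 000 mm⁴.
By symmetry the centroid is at mid-height, ȳ = 115 mm.
Transfer each piece to the centroidal x-axis using Ī + A·d² with d = y − 115:
  bottom flange: d = -100 mm → contributes +60 450 000 mm⁴
  web: d = 0 mm → contributes +3 275 333 mm⁴
  top flange: d = 100 mm → contributes +60 450 000 mm⁴
Total I = 124 175 333 mm⁴.
Radius of gyration: k = √(I/A) = √(124 175 333 / 13 360) = 96.408 mm.

k_x ≈ 96.4 mm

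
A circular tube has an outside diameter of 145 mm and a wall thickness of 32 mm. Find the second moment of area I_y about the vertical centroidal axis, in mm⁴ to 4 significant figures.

I_y ≈ 1.959 × 10⁷ mm⁴

Split into non-overlapping primitives; take the origin at the lower-left of the bounding box.
Outer circle: ⌀145, A = 16 513 mm², x = 72.5 mm, Ī = 21 699 109 mm⁴.
Bore (subtracted): ⌀81, A = 5 153 mm², x = 72.5 mm, Ī = 2 113 051 mm⁴.
By symmetry the centroid is at mid-width, x̄ = 72.5 mm.
All pieces are centred on the vertical centroidal axis, so I = ΣĪ (holes subtracted) = 19 586 058 mm⁴.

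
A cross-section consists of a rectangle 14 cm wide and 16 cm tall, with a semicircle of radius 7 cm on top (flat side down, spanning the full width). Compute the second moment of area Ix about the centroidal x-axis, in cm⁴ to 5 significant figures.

Ix ≈ 1.1937 × 10⁴ cm⁴

Decompose the section into non-overlapping parts with the origin at the bottom-left of its bounding rectangle.
Rectangular body: 14 × 16, A = 224 cm², y = 8 cm, Ī = 4778.667 cm⁴.
Semicircular cap: semicircle r = 7, A = 76.96902 cm², y = 18.97089 cm, Ī = 263.5265 cm⁴.
Centroid: ȳ = ΣA·y / ΣA = 10.80567 cm.
Transfer each piece to the centroidal x-axis using Ī + A·d² with d = y − 10.80567:
  rectangular body: d = -2.805667 cm → contributes +6541.942 cm⁴
  semicircular cap: d = 8.165225 cm → contributes +5395.121 cm⁴
Total I = 11937.06 cm⁴.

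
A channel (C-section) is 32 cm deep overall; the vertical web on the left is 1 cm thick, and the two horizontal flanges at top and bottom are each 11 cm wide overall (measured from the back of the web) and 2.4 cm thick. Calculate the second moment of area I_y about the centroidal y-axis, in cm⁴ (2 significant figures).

Break the section into simple shapes (no overlaps), measuring from the bottom-left corner of the bounding box.
Web: 1 × 32, A = 32 cm², x = 0.5 cm, Ī = 2.667 cm⁴.
Top flange (beyond web): 10 × 2.4, A = 24 cm², x = 6 cm, Ī = 200 cm⁴.
Bottom flange (beyond web): 10 × 2.4, A = 24 cm², x = 6 cm, Ī = 200 cm⁴.
Centroid: x̄ = ΣA·x / ΣA = 3.8 cm.
Transfer each piece to the centroidal y-axis using Ī + A·d² with d = x − 3.8:
  web: d = -3.3 cm → contributes +351.1 cm⁴
  top flange (beyond web): d = 2.2 cm → contributes +316.2 cm⁴
  bottom flange (beyond web): d = 2.2 cm → contributes +316.2 cm⁴
Total I = 983.5 cm⁴.

I_y ≈ 980 cm⁴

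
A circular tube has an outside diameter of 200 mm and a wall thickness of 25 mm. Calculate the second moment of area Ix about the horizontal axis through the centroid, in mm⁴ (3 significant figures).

Treat the section as a set of non-overlapping primitives; coordinates are from the bounding-box lower-left.
Outer circle: ⌀200, A = 31 416 mm², y = 100 mm, Ī = 78 539 816 mm⁴.
Bore (subtracted): ⌀150, A = 17 671 mm², y = 100 mm, Ī = 24 850 489 mm⁴.
By symmetry the centroid is at mid-height, ȳ = 100 mm.
All pieces are centred on the horizontal axis through the centroid, so I = ΣĪ (holes subtracted) = 53 689 328 mm⁴.

Ix ≈ 5.37 × 10⁷ mm⁴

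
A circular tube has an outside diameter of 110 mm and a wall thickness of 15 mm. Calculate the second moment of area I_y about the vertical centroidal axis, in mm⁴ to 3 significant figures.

Treat the section as a set of non-overlapping primitives; coordinates are from the bounding-box lower-left.
Outer circle: ⌀110, A = 9503.3 mm², x = 55 mm, Ī = 7 186 884 mm⁴.
Bore (subtracted): ⌀80, A = 5026.5 mm², x = 55 mm, Ī = 2 010 619 mm⁴.
By symmetry the centroid is at mid-width, x̄ = 55 mm.
All pieces are centred on the vertical centroidal axis, so I = ΣĪ (holes subtracted) = 5 176 265 mm⁴.

I_y ≈ 5.18 × 10⁶ mm⁴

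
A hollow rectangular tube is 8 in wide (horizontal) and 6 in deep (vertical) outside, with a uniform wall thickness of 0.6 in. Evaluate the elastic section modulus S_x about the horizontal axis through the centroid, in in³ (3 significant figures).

S_x ≈ 27.1 in³

Break the section into simple shapes (no overlaps), measuring from the bottom-left corner of the bounding box.
Outer rectangle: 8 × 6, A = 48 in², y = 3 in, Ī = 144 in⁴.
Inner void (subtracted): 6.8 × 4.8, A = 32.64 in², y = 3 in, Ī = 62.669 in⁴.
By symmetry the centroid is at mid-height, ȳ = 3 in.
All pieces are centred on the horizontal axis through the centroid, so I = ΣĪ (holes subtracted) = 81.331 in⁴.
Extreme fibre distance c = 3 in; S = I/c = 27.11 in³.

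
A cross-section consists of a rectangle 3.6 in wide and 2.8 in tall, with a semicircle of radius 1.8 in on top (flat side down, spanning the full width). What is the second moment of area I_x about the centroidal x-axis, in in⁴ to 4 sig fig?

I_x ≈ 23.57 in⁴

Treat the section as a set of non-overlapping primitives; coordinates are from the bounding-box lower-left.
Rectangular body: 3.6 × 2.8, A = 10.08 in², y = 1.4 in, Ī = 6.5856 in⁴.
Semicircular cap: semicircle r = 1.8, A = 5.08938 in², y = 3.56394 in, Ī = 1.15218 in⁴.
Centroid: ȳ = ΣA·y / ΣA = 2.12601 in.
Transfer each piece to the centroidal x-axis using Ī + A·d² with d = y − 2.12601:
  rectangular body: d = -0.726011 in → contributes +11.8987 in⁴
  semicircular cap: d = 1.43793 in → contributes +11.6752 in⁴
Total I = 23.5739 in⁴.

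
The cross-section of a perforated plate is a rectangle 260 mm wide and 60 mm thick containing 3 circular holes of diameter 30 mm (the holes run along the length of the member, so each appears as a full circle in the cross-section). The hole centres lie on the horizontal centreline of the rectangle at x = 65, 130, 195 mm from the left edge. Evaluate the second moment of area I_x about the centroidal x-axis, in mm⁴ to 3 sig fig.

I_x ≈ 4.56 × 10⁶ mm⁴

Decompose the section into non-overlapping parts with the origin at the bottom-left of its bounding rectangle.
Plate: 260 × 60, A = 15 600 mm², y = 30 mm, Ī = 4 680 000 mm⁴.
Hole 1 (subtracted): ⌀30, A = 706.86 mm², y = 30 mm, Ī = 39 761 mm⁴.
Hole 2 (subtracted): ⌀30, A = 706.86 mm², y = 30 mm, Ī = 39 761 mm⁴.
Hole 3 (subtracted): ⌀30, A = 706.86 mm², y = 30 mm, Ī = 39 761 mm⁴.
By symmetry the centroid is at mid-height, ȳ = 30 mm.
All pieces are centred on the centroidal x-axis, so I = ΣĪ (holes subtracted) = 4 560 718 mm⁴.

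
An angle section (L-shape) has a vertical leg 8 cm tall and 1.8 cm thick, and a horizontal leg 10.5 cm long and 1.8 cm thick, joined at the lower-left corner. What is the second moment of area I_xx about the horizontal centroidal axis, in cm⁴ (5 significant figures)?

I_xx ≈ 153.12 cm⁴

Decompose the section into non-overlapping parts with the origin at the bottom-left of its bounding rectangle.
Vertical leg: 1.8 × 8, A = 14.4 cm², y = 4 cm, Ī = 76.8 cm⁴.
Horizontal leg (remainder): 8.7 × 1.8, A = 15.66 cm², y = 0.9 cm, Ī = 4.2282 cm⁴.
Centroid: ȳ = ΣA·y / ΣA = 2.38503 cm.
Transfer each piece to the horizontal centroidal axis using Ī + A·d² with d = y − 2.38503:
  vertical leg: d = 1.61497 cm → contributes +114.357 cm⁴
  horizontal leg (remainder): d = -1.48503 cm → contributes +38.76342 cm⁴
Total I = 153.1205 cm⁴.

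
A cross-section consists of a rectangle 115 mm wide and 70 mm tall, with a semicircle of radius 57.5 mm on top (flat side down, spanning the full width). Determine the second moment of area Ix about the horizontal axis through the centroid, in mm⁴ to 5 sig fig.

Ix ≈ 1.5627 × 10⁷ mm⁴

Decompose the section into non-overlapping parts with the origin at the bottom-left of its bounding rectangle.
Rectangular body: 115 × 70, A = 8 050 mm², y = 35 mm, Ī = 3 287 083 mm⁴.
Semicircular cap: semicircle r = 57.5, A = 5193.445 mm², y = 94.40376 mm, Ī = 1 199 785 mm⁴.
Centroid: ȳ = ΣA·y / ΣA = 58.29531 mm.
Transfer each piece to the horizontal axis through the centroid using Ī + A·d² with d = y − 58.29531:
  rectangular body: d = -23.29531 mm → contributes +7 655 589 mm⁴
  semicircular cap: d = 36.10845 mm → contributes +7 971 103 mm⁴
Total I = 15 626 692 mm⁴.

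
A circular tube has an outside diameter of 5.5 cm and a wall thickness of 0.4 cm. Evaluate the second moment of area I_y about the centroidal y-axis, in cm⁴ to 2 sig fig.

Treat the section as a set of non-overlapping primitives; coordinates are from the bounding-box lower-left.
Outer circle: ⌀5.5, A = 23.76 cm², x = 2.75 cm, Ī = 44.92 cm⁴.
Bore (subtracted): ⌀4.7, A = 17.35 cm², x = 2.75 cm, Ī = 23.95 cm⁴.
By symmetry the centroid is at mid-width, x̄ = 2.75 cm.
All pieces are centred on the centroidal y-axis, so I = ΣĪ (holes subtracted) = 20.96 cm⁴.

I_y ≈ 21 cm⁴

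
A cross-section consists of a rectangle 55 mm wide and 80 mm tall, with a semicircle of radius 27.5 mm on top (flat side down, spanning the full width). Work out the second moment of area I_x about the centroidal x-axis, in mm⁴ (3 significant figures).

I_x ≈ 4.91 × 10⁶ mm⁴

Break the section into simple shapes (no overlaps), measuring from the bottom-left corner of the bounding box.
Rectangular body: 55 × 80, A = 4 400 mm², y = 40 mm, Ī = 2 346 667 mm⁴.
Semicircular cap: semicircle r = 27.5, A = 1187.9 mm², y = 91.671 mm, Ī = 62 772 mm⁴.
Centroid: ȳ = ΣA·y / ΣA = 50.985 mm.
Transfer each piece to the centroidal x-axis using Ī + A·d² with d = y − 50.985:
  rectangular body: d = -10.985 mm → contributes +2 877 580 mm⁴
  semicircular cap: d = 40.687 mm → contributes +2 029 258 mm⁴
Total I = 4 906 838 mm⁴.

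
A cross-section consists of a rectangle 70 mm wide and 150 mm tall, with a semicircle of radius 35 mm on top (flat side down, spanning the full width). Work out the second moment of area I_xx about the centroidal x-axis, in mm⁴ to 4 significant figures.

Treat the section as a set of non-overlapping primitives; coordinates are from the bounding-box lower-left.
Rectangular body: 70 × 150, A = 10 500 mm², y = 75 mm, Ī = 19 687 500 mm⁴.
Semicircular cap: semicircle r = 35, A = 1924.23 mm², y = 164.854 mm, Ī = 164 704 mm⁴.
Centroid: ȳ = ΣA·y / ΣA = 88.9164 mm.
Transfer each piece to the centroidal x-axis using Ī + A·d² with d = y − 88.9164:
  rectangular body: d = -13.9164 mm → contributes +21 720 989 mm⁴
  semicircular cap: d = 75.9381 mm → contributes +11 260 928 mm⁴
Total I = 32 981 917 mm⁴.

I_xx ≈ 3.298 × 10⁷ mm⁴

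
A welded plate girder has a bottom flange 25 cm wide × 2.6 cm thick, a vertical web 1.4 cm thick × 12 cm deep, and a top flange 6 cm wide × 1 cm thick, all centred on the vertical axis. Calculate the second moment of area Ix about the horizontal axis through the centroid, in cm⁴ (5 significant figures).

Ix ≈ 1795.9 cm⁴

Split into non-overlapping primitives; take the origin at the lower-left of the bounding box.
Bottom plate: 25 × 2.6, A = 65 cm², y = 1.3 cm, Ī = 36.61667 cm⁴.
Web plate: 1.4 × 12, A = 16.8 cm², y = 8.6 cm, Ī = 201.6 cm⁴.
Top plate: 6 × 1, A = 6 cm², y = 15.1 cm, Ī = 0.5 cm⁴.
Centroid: ȳ = ΣA·y / ΣA = 3.639863 cm.
Transfer each piece to the horizontal axis through the centroid using Ī + A·d² with d = y − 3.639863:
  bottom plate: d = -2.339863 cm → contributes +392.4891 cm⁴
  web plate: d = 4.960137 cm → contributes +614.9297 cm⁴
  top plate: d = 11.46014 cm → contributes +788.5084 cm⁴
Total I = 1795.927 cm⁴.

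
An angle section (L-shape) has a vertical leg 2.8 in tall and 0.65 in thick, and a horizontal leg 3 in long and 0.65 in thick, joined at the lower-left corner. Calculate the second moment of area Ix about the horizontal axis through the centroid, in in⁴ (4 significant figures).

Treat the section as a set of non-overlapping primitives; coordinates are from the bounding-box lower-left.
Vertical leg: 0.65 × 2.8, A = 1.82 in², y = 1.4 in, Ī = 1.18907 in⁴.
Horizontal leg (remainder): 2.35 × 0.65, A = 1.5275 in², y = 0.325 in, Ī = 0.0537807 in⁴.
Centroid: ȳ = ΣA·y / ΣA = 0.909466 in.
Transfer each piece to the horizontal axis through the centroid using Ī + A·d² with d = y − 0.909466:
  vertical leg: d = 0.490534 in → contributes +1.627 in⁴
  horizontal leg (remainder): d = -0.584466 in → contributes +0.575576 in⁴
Total I = 2.20258 in⁴.

Ix ≈ 2.203 in⁴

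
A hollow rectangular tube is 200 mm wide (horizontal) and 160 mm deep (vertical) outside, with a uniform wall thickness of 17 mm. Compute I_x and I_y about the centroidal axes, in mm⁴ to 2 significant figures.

I_x ≈ 4.1 × 10⁷ mm⁴, I_y ≈ 5.9 × 10⁷ mm⁴

Split into non-overlapping primitives; take the origin at the lower-left of the bounding box.
Outer rectangle: 200 × 160, A = 32 000 mm², y = 80 mm, Ī = 68 266 667 mm⁴.
Inner void (subtracted): 166 × 126, A = 20 916 mm², y = 80 mm, Ī = 27 671 868 mm⁴.
By symmetry the centroid is at mid-height, ȳ = 80 mm.
All pieces are centred on the centroidal x-axis, so I = ΣĪ (holes subtracted) = 40 594 799 mm⁴.
Repeating about the centroidal y-axis gives I_y = 58 636 559 mm⁴.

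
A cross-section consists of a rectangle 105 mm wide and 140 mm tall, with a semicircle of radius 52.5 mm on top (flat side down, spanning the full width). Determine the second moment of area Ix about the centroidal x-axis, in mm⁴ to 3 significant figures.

Ix ≈ 5.33 × 10⁷ mm⁴

Decompose the section into non-overlapping parts with the origin at the bottom-left of its bounding rectangle.
Rectangular body: 105 × 140, A = 14 700 mm², y = 70 mm, Ī = 24 010 000 mm⁴.
Semicircular cap: semicircle r = 52.5, A = 4329.5 mm², y = 162.28 mm, Ī = 833 814 mm⁴.
Centroid: ȳ = ΣA·y / ΣA = 90.996 mm.
Transfer each piece to the centroidal x-axis using Ī + A·d² with d = y − 90.996:
  rectangular body: d = -20.996 mm → contributes +30 489 930 mm⁴
  semicircular cap: d = 71.286 mm → contributes +22 835 156 mm⁴
Total I = 53 325 086 mm⁴.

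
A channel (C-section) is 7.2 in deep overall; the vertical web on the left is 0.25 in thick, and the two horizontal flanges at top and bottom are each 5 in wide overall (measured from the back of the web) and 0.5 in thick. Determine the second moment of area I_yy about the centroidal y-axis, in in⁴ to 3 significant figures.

Treat the section as a set of non-overlapping primitives; coordinates are from the bounding-box lower-left.
Web: 0.25 × 7.2, A = 1.8 in², x = 0.125 in, Ī = 0.009375 in⁴.
Top flange (beyond web): 4.75 × 0.5, A = 2.375 in², x = 2.625 in, Ī = 4.4655 in⁴.
Bottom flange (beyond web): 4.75 × 0.5, A = 2.375 in², x = 2.625 in, Ī = 4.4655 in⁴.
Centroid: x̄ = ΣA·x / ΣA = 1.938 in.
Transfer each piece to the centroidal y-axis using Ī + A·d² with d = x − 1.938:
  web: d = -1.813 in → contributes +5.9258 in⁴
  top flange (beyond web): d = 0.68702 in → contributes +5.5865 in⁴
  bottom flange (beyond web): d = 0.68702 in → contributes +5.5865 in⁴
Total I = 17.099 in⁴.

I_yy ≈ 17.1 in⁴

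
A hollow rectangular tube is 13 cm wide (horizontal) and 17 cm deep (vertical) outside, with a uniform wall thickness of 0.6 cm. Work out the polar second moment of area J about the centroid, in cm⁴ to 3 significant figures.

Split into non-overlapping primitives; take the origin at the lower-left of the bounding box.
Outer rectangle: 13 × 17, A = 221 cm², y = 8.5 cm, Ī = 5322.4 cm⁴.
Inner void (subtracted): 11.8 × 15.8, A = 186.44 cm², y = 8.5 cm, Ī = 3878.6 cm⁴.
By symmetry the centroid is at mid-height, ȳ = 8.5 cm.
All pieces are centred on the centroidal x-axis, so I = ΣĪ (holes subtracted) = 1443.8 cm⁴.
Repeating about the centroidal y-axis gives I_y = 949.09 cm⁴.
Polar second moment: J = I_x + I_y = 2392.9 cm⁴.

J ≈ 2390 cm⁴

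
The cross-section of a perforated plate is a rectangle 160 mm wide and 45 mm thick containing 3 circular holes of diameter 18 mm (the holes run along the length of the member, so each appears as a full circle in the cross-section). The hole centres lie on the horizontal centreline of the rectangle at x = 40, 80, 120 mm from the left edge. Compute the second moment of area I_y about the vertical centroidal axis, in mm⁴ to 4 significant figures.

Break the section into simple shapes (no overlaps), measuring from the bottom-left corner of the bounding box.
Plate: 160 × 45, A = 7 200 mm², x = 80 mm, Ī = 15 360 000 mm⁴.
Hole 1 (subtracted): ⌀18, A = 254.469 mm², x = 40 mm, Ī = 5 153 mm⁴.
Hole 2 (subtracted): ⌀18, A = 254.469 mm², x = 80 mm, Ī = 5 153 mm⁴.
Hole 3 (subtracted): ⌀18, A = 254.469 mm², x = 120 mm, Ī = 5 153 mm⁴.
By symmetry the centroid is at mid-width, x̄ = 80 mm.
Transfer each piece to the vertical centroidal axis using Ī + A·d² with d = x − 80:
  plate: d = 0 mm → contributes +15 360 000 mm⁴
  hole 1: d = -40 mm → contributes −412 303 mm⁴
  hole 2: d = 0 mm → contributes −5 153 mm⁴
  hole 3: d = 40 mm → contributes −412 303 mm⁴
Total I = 14 530 240 mm⁴.

I_y ≈ 1.453 × 10⁷ mm⁴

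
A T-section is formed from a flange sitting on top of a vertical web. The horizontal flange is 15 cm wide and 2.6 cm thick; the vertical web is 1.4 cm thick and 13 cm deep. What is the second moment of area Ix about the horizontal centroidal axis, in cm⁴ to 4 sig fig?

Ix ≈ 1033 cm⁴

Decompose the section into non-overlapping parts with the origin at the bottom-left of its bounding rectangle.
Flange: 15 × 2.6, A = 39 cm², y = 14.3 cm, Ī = 21.97 cm⁴.
Web: 1.4 × 13, A = 18.2 cm², y = 6.5 cm, Ī = 256.317 cm⁴.
Centroid: ȳ = ΣA·y / ΣA = 11.8182 cm.
Transfer each piece to the horizontal centroidal axis using Ī + A·d² with d = y − 11.8182:
  flange: d = 2.48182 cm → contributes +262.187 cm⁴
  web: d = -5.31818 cm → contributes +771.068 cm⁴
Total I = 1033.26 cm⁴.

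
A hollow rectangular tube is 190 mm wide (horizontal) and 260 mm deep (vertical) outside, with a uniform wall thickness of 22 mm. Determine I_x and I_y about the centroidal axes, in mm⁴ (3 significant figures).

Break the section into simple shapes (no overlaps), measuring from the bottom-left corner of the bounding box.
Outer rectangle: 190 × 260, A = 49 400 mm², y = 130 mm, Ī = 278 286 667 mm⁴.
Inner void (subtracted): 146 × 216, A = 31 536 mm², y = 130 mm, Ī = 122 611 968 mm⁴.
By symmetry the centroid is at mid-height, ȳ = 130 mm.
All pieces are centred on the centroidal x-axis, so I = ΣĪ (holes subtracted) = 155 674 699 mm⁴.
Repeating about the centroidal y-axis gives I_y = 92 593 219 mm⁴.

I_x ≈ 1.56 × 10⁸ mm⁴, I_y ≈ 9.26 × 10⁷ mm⁴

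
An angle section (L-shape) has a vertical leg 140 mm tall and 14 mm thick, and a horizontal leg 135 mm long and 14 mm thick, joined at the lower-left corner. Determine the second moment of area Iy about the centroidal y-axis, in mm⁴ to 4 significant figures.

Break the section into simple shapes (no overlaps), measuring from the bottom-left corner of the bounding box.
Vertical leg: 14 × 140, A = 1 960 mm², x = 7 mm, Ī = 32013.3 mm⁴.
Horizontal leg (remainder): 121 × 14, A = 1 694 mm², x = 74.5 mm, Ī = 2 066 821 mm⁴.
Centroid: x̄ = ΣA·x / ΣA = 38.2931 mm.
Transfer each piece to the centroidal y-axis using Ī + A·d² with d = x − 38.2931:
  vertical leg: d = -31.2931 mm → contributes +1 951 360 mm⁴
  horizontal leg (remainder): d = 36.2069 mm → contributes +4 287 552 mm⁴
Total I = 6 238 912 mm⁴.

Iy ≈ 6.239 × 10⁶ mm⁴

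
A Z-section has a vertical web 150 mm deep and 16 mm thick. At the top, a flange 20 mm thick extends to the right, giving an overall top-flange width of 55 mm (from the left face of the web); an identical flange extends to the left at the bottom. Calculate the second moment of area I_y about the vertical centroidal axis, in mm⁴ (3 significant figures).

I_y ≈ 1.43 × 10⁶ mm⁴

Break the section into simple shapes (no overlaps), measuring from the bottom-left corner of the bounding box.
Web: 16 × 150, A = 2 400 mm², x = 47 mm, Ī = 51 200 mm⁴.
Top flange (beyond web): 39 × 20, A = 780 mm², x = 74.5 mm, Ī = 98 865 mm⁴.
Bottom flange (beyond web): 39 × 20, A = 780 mm², x = 19.5 mm, Ī = 98 865 mm⁴.
Centroid: x̄ = ΣA·x / ΣA = 47 mm.
Transfer each piece to the vertical centroidal axis using Ī + A·d² with d = x − 47:
  web: d = 0 mm → contributes +51 200 mm⁴
  top flange (beyond web): d = 27.5 mm → contributes +688 740 mm⁴
  bottom flange (beyond web): d = -27.5 mm → contributes +688 740 mm⁴
Total I = 1 428 680 mm⁴.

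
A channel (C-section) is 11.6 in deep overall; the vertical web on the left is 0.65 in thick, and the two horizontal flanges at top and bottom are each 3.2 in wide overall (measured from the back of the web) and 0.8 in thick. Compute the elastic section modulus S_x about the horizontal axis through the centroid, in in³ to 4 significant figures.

Treat the section as a set of non-overlapping primitives; coordinates are from the bounding-box lower-left.
Web: 0.65 × 11.6, A = 7.54 in², y = 5.8 in, Ī = 84.5485 in⁴.
Top flange (beyond web): 2.55 × 0.8, A = 2.04 in², y = 11.2 in, Ī = 0.1088 in⁴.
Bottom flange (beyond web): 2.55 × 0.8, A = 2.04 in², y = 0.4 in, Ī = 0.1088 in⁴.
By symmetry the centroid is at mid-height, ȳ = 5.8 in.
Transfer each piece to the horizontal axis through the centroid using Ī + A·d² with d = y − 5.8:
  web: d = 0 in → contributes +84.5485 in⁴
  top flange (beyond web): d = 5.4 in → contributes +59.5952 in⁴
  bottom flange (beyond web): d = -5.4 in → contributes +59.5952 in⁴
Total I = 203.739 in⁴.
Extreme fibre distance c = 5.8 in; S = I/c = 35.1274 in³.

S_x ≈ 35.13 in³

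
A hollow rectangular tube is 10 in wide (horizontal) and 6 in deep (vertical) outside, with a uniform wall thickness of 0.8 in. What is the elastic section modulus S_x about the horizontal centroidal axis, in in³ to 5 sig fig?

Treat the section as a set of non-overlapping primitives; coordinates are from the bounding-box lower-left.
Outer rectangle: 10 × 6, A = 60 in², y = 3 in, Ī = 180 in⁴.
Inner void (subtracted): 8.4 × 4.4, A = 36.96 in², y = 3 in, Ī = 59.6288 in⁴.
By symmetry the centroid is at mid-height, ȳ = 3 in.
All pieces are centred on the horizontal centroidal axis, so I = ΣĪ (holes subtracted) = 120.3712 in⁴.
Extreme fibre distance c = 3 in; S = I/c = 40.12373 in³.

S_x ≈ 40.124 in³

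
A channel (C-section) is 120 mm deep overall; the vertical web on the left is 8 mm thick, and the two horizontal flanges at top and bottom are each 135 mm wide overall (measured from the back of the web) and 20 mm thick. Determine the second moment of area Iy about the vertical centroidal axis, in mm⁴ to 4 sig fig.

Iy ≈ 1.051 × 10⁷ mm⁴

Split into non-overlapping primitives; take the origin at the lower-left of the bounding box.
Web: 8 × 120, A = 960 mm², x = 4 mm, Ī = 5 120 mm⁴.
Top flange (beyond web): 127 × 20, A = 2 540 mm², x = 71.5 mm, Ī = 3 413 972 mm⁴.
Bottom flange (beyond web): 127 × 20, A = 2 540 mm², x = 71.5 mm, Ī = 3 413 972 mm⁴.
Centroid: x̄ = ΣA·x / ΣA = 60.7715 mm.
Transfer each piece to the vertical centroidal axis using Ī + A·d² with d = x − 60.7715:
  web: d = -56.7715 mm → contributes +3 099 206 mm⁴
  top flange (beyond web): d = 10.7285 mm → contributes +3 706 326 mm⁴
  bottom flange (beyond web): d = 10.7285 mm → contributes +3 706 326 mm⁴
Total I = 10 511 858 mm⁴.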